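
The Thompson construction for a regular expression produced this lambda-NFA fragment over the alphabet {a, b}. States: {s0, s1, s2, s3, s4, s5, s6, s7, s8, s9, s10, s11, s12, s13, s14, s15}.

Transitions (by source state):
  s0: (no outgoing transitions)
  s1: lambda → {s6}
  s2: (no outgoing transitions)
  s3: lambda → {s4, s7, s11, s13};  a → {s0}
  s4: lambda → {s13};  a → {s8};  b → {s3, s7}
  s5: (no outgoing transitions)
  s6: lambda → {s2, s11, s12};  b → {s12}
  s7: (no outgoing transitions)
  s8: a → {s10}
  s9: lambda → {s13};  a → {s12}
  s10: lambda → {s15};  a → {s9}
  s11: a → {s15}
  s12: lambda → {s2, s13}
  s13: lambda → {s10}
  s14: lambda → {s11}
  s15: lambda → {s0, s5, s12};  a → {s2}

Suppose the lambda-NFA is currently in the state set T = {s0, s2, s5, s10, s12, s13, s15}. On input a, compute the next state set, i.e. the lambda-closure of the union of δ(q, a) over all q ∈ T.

{s0, s2, s5, s9, s10, s12, s13, s15}

s10 on a → {s9}.
s15 on a → {s2}.
No a-transition from s0, s2, s5, s12, s13.
Union after reading a: {s2, s9}.
Now take the lambda-closure:
From s9 via lambda: add s13.
From s13 via lambda: add s10.
From s10 via lambda: add s15.
From s15 via lambda: add s0, s5, s12.
No new states can be added; the closed set is {s0, s2, s5, s9, s10, s12, s13, s15}.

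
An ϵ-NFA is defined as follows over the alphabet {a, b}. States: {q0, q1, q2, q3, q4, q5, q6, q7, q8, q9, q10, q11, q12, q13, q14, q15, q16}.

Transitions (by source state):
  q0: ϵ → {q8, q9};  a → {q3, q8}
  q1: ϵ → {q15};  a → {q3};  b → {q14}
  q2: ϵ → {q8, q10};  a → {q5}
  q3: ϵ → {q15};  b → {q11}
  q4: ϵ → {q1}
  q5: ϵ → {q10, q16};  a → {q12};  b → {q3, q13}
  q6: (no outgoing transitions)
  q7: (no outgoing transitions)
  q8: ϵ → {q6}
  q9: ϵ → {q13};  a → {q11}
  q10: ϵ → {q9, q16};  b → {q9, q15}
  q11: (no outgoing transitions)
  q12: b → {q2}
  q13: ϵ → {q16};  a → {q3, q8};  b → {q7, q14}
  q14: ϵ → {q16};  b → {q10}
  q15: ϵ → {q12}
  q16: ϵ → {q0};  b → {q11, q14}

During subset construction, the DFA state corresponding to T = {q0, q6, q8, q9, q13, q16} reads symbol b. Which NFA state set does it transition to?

{q0, q6, q7, q8, q9, q11, q13, q14, q16}

q13 on b → {q7, q14}.
q16 on b → {q11, q14}.
No b-transition from q0, q6, q8, q9.
Union after reading b: {q7, q11, q14}.
Now take the ϵ-closure:
From q14 via ϵ: add q16.
From q16 via ϵ: add q0.
From q0 via ϵ: add q8, q9.
From q8 via ϵ: add q6.
From q9 via ϵ: add q13.
No new states can be added; the closed set is {q0, q6, q7, q8, q9, q11, q13, q14, q16}.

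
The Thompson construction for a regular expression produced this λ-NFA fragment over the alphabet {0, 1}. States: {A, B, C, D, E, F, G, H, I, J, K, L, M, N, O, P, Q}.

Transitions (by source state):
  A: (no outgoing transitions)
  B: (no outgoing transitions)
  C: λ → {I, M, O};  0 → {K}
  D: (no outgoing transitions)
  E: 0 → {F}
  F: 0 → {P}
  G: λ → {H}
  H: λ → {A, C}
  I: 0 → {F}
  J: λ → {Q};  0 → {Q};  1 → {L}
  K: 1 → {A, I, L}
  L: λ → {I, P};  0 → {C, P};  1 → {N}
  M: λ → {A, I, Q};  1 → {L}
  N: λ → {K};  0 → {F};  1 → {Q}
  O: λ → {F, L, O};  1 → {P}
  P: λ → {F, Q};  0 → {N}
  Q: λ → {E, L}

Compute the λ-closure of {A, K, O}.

{A, E, F, I, K, L, O, P, Q}

Start with {A, K, O}.
From O via λ: add F, L.
From L via λ: add I, P.
From P via λ: add Q.
From Q via λ: add E.
No new states can be added; the closed set is {A, E, F, I, K, L, O, P, Q}.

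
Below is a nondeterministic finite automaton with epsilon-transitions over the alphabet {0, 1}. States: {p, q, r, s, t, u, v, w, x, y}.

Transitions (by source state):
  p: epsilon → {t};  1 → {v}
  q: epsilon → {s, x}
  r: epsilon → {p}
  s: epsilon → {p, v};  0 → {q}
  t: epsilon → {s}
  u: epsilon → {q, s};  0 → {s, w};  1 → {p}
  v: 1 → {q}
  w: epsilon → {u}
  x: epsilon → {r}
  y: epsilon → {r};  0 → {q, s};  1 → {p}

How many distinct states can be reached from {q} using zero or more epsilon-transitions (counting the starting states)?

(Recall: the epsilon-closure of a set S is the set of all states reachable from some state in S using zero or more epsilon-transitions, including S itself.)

7

Start with {q}.
From q via epsilon: add s, x.
From s via epsilon: add p, v.
From x via epsilon: add r.
From p via epsilon: add t.
epsilon-closure = {p, q, r, s, t, v, x}, which has 7 states.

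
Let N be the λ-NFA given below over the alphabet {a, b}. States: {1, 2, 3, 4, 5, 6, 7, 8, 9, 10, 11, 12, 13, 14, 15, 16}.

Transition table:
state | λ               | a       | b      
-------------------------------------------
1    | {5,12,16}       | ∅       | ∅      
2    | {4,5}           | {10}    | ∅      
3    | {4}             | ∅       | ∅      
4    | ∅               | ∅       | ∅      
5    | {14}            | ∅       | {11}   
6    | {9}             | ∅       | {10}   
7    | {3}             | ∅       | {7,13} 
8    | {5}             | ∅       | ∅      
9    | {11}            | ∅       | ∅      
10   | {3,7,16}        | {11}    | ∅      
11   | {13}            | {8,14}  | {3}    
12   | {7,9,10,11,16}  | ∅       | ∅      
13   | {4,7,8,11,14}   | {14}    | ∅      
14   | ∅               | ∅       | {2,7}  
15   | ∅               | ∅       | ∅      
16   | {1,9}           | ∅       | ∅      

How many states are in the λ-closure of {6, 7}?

10

Start with {6, 7}.
From 6 via λ: add 9.
From 7 via λ: add 3.
From 3 via λ: add 4.
From 9 via λ: add 11.
From 11 via λ: add 13.
From 13 via λ: add 8, 14.
From 8 via λ: add 5.
λ-closure = {3, 4, 5, 6, 7, 8, 9, 11, 13, 14}, which has 10 states.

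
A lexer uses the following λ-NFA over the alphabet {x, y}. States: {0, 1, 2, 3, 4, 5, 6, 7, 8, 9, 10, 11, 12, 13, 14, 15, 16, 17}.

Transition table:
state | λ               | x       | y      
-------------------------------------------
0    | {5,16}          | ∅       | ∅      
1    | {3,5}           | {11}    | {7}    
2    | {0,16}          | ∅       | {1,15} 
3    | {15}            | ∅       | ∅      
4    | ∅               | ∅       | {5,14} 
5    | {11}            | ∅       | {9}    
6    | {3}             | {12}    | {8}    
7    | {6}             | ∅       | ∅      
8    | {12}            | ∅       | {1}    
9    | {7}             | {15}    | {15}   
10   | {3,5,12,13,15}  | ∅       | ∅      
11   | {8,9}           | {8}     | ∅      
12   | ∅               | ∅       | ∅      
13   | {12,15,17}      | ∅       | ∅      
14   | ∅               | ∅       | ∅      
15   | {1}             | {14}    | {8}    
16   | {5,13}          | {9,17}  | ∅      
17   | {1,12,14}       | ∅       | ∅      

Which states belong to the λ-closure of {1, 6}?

Start with {1, 6}.
From 1 via λ: add 3, 5.
From 3 via λ: add 15.
From 5 via λ: add 11.
From 11 via λ: add 8, 9.
From 8 via λ: add 12.
From 9 via λ: add 7.
No new states can be added; the closed set is {1, 3, 5, 6, 7, 8, 9, 11, 12, 15}.

{1, 3, 5, 6, 7, 8, 9, 11, 12, 15}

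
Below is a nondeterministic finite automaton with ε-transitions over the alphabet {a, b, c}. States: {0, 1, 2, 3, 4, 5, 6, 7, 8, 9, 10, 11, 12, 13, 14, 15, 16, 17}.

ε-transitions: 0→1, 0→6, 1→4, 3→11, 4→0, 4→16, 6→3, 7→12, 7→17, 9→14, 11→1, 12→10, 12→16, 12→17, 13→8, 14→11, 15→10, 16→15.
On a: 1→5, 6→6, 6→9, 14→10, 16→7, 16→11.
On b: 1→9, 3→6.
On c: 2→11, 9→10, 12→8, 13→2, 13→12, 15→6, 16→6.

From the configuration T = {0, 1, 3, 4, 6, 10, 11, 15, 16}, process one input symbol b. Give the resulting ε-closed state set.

{0, 1, 3, 4, 6, 9, 10, 11, 14, 15, 16}

1 on b → {9}.
3 on b → {6}.
No b-transition from 0, 4, 6, 10, 11, 15, 16.
Union after reading b: {6, 9}.
Now take the ε-closure:
From 6 via ε: add 3.
From 9 via ε: add 14.
From 3 via ε: add 11.
From 11 via ε: add 1.
From 1 via ε: add 4.
From 4 via ε: add 0, 16.
From 16 via ε: add 15.
From 15 via ε: add 10.
No new states can be added; the closed set is {0, 1, 3, 4, 6, 9, 10, 11, 14, 15, 16}.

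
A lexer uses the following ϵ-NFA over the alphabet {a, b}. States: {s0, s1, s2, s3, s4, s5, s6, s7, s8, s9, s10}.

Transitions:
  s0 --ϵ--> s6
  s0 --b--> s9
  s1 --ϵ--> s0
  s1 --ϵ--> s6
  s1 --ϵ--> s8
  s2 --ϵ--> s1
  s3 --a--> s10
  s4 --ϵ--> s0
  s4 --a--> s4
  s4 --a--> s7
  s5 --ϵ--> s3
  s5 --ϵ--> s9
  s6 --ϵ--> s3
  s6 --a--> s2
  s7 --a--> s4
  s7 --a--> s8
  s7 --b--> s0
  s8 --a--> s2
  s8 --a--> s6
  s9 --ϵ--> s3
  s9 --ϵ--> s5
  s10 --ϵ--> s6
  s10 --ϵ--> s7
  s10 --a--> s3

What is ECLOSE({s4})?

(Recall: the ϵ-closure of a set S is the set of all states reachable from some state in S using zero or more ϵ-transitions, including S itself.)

{s0, s3, s4, s6}

Start with {s4}.
From s4 via ϵ: add s0.
From s0 via ϵ: add s6.
From s6 via ϵ: add s3.
No new states can be added; the closed set is {s0, s3, s4, s6}.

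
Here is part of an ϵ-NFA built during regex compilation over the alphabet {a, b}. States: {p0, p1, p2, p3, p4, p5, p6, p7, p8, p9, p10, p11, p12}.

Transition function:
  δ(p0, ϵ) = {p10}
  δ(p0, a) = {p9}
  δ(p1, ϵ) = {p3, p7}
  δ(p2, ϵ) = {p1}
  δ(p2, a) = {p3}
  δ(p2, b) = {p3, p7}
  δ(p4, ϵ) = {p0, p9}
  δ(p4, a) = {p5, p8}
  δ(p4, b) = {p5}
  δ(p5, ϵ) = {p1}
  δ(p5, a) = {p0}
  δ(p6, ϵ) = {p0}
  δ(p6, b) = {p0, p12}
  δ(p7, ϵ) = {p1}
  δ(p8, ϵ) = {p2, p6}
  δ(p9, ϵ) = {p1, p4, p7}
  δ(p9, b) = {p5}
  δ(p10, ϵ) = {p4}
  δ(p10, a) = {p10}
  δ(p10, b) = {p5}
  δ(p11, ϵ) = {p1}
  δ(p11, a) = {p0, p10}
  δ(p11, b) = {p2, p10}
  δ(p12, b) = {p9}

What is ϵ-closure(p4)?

Start with {p4}.
From p4 via ϵ: add p0, p9.
From p0 via ϵ: add p10.
From p9 via ϵ: add p1, p7.
From p1 via ϵ: add p3.
No new states can be added; the closed set is {p0, p1, p3, p4, p7, p9, p10}.

{p0, p1, p3, p4, p7, p9, p10}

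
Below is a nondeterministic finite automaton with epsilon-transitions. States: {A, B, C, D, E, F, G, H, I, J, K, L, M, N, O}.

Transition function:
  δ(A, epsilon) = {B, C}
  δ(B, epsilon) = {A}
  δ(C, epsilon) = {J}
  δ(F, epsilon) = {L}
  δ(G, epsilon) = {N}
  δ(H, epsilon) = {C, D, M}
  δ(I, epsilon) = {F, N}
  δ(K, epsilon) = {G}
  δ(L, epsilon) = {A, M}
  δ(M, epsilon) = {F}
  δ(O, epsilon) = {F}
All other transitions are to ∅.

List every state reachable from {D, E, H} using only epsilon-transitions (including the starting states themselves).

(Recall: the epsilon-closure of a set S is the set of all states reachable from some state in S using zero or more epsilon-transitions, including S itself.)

Start with {D, E, H}.
From H via epsilon: add C, M.
From C via epsilon: add J.
From M via epsilon: add F.
From F via epsilon: add L.
From L via epsilon: add A.
From A via epsilon: add B.
No new states can be added; the closed set is {A, B, C, D, E, F, H, J, L, M}.

{A, B, C, D, E, F, H, J, L, M}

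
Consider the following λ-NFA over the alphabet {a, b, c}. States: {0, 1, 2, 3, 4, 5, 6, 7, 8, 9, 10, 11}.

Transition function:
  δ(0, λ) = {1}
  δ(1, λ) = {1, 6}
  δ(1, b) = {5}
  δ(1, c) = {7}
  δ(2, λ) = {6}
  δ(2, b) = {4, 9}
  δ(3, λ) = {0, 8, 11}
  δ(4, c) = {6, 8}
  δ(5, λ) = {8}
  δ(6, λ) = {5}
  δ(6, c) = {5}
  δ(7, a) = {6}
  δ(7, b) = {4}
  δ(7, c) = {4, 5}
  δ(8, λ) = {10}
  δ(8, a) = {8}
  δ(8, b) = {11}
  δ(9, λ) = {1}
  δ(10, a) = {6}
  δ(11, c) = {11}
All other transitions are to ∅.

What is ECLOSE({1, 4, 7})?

{1, 4, 5, 6, 7, 8, 10}

Start with {1, 4, 7}.
From 1 via λ: add 6.
From 6 via λ: add 5.
From 5 via λ: add 8.
From 8 via λ: add 10.
No new states can be added; the closed set is {1, 4, 5, 6, 7, 8, 10}.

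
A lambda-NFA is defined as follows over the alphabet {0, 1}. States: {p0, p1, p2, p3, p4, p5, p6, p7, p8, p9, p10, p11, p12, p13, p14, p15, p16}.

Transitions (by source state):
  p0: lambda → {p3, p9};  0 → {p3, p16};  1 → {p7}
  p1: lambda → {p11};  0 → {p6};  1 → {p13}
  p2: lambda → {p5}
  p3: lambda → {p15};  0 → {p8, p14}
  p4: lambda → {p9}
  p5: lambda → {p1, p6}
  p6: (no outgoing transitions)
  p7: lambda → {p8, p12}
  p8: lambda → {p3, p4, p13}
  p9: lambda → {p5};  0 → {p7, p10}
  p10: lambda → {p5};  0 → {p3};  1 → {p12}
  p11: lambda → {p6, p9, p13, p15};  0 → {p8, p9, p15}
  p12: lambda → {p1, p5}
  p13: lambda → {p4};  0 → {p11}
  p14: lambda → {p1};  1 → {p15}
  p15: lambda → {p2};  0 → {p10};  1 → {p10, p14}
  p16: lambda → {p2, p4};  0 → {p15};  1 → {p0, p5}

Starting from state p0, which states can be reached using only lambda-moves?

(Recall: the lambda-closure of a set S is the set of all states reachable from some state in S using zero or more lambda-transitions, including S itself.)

Start with {p0}.
From p0 via lambda: add p3, p9.
From p3 via lambda: add p15.
From p9 via lambda: add p5.
From p5 via lambda: add p1, p6.
From p15 via lambda: add p2.
From p1 via lambda: add p11.
From p11 via lambda: add p13.
From p13 via lambda: add p4.
No new states can be added; the closed set is {p0, p1, p2, p3, p4, p5, p6, p9, p11, p13, p15}.

{p0, p1, p2, p3, p4, p5, p6, p9, p11, p13, p15}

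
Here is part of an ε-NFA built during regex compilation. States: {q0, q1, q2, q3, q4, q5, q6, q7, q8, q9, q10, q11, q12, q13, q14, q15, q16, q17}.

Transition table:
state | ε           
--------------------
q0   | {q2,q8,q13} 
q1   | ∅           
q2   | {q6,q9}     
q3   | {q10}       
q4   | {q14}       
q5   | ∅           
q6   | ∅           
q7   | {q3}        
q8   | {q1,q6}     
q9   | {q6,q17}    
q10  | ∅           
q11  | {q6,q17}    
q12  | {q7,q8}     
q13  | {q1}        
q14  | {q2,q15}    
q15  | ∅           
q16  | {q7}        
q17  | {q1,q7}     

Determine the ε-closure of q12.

{q1, q3, q6, q7, q8, q10, q12}

Start with {q12}.
From q12 via ε: add q7, q8.
From q7 via ε: add q3.
From q8 via ε: add q1, q6.
From q3 via ε: add q10.
No new states can be added; the closed set is {q1, q3, q6, q7, q8, q10, q12}.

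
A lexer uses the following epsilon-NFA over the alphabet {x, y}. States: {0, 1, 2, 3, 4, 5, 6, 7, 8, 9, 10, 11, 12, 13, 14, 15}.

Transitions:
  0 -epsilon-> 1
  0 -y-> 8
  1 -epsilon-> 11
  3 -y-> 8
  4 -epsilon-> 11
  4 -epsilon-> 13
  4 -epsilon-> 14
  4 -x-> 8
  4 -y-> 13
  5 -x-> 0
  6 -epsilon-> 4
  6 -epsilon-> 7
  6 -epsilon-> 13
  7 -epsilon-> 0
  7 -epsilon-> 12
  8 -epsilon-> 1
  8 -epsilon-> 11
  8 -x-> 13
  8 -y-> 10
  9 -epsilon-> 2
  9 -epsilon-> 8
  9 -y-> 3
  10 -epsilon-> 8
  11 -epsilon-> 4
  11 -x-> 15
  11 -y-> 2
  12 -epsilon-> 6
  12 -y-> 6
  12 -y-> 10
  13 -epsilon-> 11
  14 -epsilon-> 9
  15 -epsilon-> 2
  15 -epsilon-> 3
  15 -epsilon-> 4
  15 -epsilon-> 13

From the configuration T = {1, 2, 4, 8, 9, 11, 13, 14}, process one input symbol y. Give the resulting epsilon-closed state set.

{1, 2, 3, 4, 8, 9, 10, 11, 13, 14}

4 on y → {13}.
8 on y → {10}.
9 on y → {3}.
11 on y → {2}.
No y-transition from 1, 2, 13, 14.
Union after reading y: {2, 3, 10, 13}.
Now take the epsilon-closure:
From 10 via epsilon: add 8.
From 13 via epsilon: add 11.
From 8 via epsilon: add 1.
From 11 via epsilon: add 4.
From 4 via epsilon: add 14.
From 14 via epsilon: add 9.
No new states can be added; the closed set is {1, 2, 3, 4, 8, 9, 10, 11, 13, 14}.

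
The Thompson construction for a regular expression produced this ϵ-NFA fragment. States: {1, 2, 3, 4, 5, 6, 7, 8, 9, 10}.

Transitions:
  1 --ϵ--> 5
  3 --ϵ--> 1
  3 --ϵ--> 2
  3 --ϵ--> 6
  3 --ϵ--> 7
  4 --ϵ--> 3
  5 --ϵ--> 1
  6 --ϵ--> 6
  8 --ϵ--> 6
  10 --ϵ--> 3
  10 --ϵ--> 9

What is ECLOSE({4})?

Start with {4}.
From 4 via ϵ: add 3.
From 3 via ϵ: add 1, 2, 6, 7.
From 1 via ϵ: add 5.
No new states can be added; the closed set is {1, 2, 3, 4, 5, 6, 7}.

{1, 2, 3, 4, 5, 6, 7}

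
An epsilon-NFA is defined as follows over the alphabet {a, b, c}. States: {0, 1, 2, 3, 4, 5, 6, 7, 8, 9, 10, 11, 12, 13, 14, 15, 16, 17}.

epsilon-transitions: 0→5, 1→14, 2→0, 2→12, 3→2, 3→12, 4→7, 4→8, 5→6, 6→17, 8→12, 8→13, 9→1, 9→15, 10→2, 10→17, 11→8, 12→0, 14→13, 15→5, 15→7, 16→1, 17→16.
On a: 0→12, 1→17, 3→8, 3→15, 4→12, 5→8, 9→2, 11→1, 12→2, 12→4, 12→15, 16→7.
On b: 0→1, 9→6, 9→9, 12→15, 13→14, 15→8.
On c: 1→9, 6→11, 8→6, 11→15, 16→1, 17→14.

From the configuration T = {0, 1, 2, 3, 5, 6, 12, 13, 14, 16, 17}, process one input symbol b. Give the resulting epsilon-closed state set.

0 on b → {1}.
12 on b → {15}.
13 on b → {14}.
No b-transition from 1, 2, 3, 5, 6, 14, 16, 17.
Union after reading b: {1, 14, 15}.
Now take the epsilon-closure:
From 14 via epsilon: add 13.
From 15 via epsilon: add 5, 7.
From 5 via epsilon: add 6.
From 6 via epsilon: add 17.
From 17 via epsilon: add 16.
No new states can be added; the closed set is {1, 5, 6, 7, 13, 14, 15, 16, 17}.

{1, 5, 6, 7, 13, 14, 15, 16, 17}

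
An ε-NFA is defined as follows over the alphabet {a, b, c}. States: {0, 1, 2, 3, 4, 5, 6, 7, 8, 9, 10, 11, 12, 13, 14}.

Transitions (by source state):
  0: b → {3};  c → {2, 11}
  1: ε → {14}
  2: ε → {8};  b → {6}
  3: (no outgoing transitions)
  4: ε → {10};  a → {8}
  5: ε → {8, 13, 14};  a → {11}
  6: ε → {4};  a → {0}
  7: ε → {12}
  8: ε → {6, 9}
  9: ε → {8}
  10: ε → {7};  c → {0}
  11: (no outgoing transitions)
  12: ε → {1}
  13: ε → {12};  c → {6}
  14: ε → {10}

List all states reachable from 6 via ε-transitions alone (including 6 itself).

Start with {6}.
From 6 via ε: add 4.
From 4 via ε: add 10.
From 10 via ε: add 7.
From 7 via ε: add 12.
From 12 via ε: add 1.
From 1 via ε: add 14.
No new states can be added; the closed set is {1, 4, 6, 7, 10, 12, 14}.

{1, 4, 6, 7, 10, 12, 14}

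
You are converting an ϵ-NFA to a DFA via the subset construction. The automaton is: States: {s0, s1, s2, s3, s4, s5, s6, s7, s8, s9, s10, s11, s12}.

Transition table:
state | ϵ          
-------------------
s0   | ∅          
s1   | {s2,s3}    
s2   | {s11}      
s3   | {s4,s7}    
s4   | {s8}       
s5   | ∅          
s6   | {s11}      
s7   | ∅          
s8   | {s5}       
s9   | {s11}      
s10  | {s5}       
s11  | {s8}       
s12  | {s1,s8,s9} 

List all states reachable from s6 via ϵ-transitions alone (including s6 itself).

Start with {s6}.
From s6 via ϵ: add s11.
From s11 via ϵ: add s8.
From s8 via ϵ: add s5.
No new states can be added; the closed set is {s5, s6, s8, s11}.

{s5, s6, s8, s11}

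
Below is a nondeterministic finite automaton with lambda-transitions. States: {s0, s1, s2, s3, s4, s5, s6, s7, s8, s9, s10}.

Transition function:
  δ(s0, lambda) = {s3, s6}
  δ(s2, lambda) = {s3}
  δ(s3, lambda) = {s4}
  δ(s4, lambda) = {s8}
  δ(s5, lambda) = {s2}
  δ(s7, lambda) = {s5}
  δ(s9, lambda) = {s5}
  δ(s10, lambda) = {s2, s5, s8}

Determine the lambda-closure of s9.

{s2, s3, s4, s5, s8, s9}

Start with {s9}.
From s9 via lambda: add s5.
From s5 via lambda: add s2.
From s2 via lambda: add s3.
From s3 via lambda: add s4.
From s4 via lambda: add s8.
No new states can be added; the closed set is {s2, s3, s4, s5, s8, s9}.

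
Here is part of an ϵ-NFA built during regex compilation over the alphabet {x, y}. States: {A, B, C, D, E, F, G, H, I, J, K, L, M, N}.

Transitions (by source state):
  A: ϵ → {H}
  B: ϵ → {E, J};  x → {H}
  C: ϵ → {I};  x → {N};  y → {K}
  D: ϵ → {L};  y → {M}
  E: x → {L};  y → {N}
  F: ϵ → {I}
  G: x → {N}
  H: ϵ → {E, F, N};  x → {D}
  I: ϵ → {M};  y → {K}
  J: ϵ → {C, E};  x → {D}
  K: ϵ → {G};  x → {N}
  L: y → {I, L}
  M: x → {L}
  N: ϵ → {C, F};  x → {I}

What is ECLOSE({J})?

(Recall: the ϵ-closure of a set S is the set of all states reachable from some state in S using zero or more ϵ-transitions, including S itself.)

Start with {J}.
From J via ϵ: add C, E.
From C via ϵ: add I.
From I via ϵ: add M.
No new states can be added; the closed set is {C, E, I, J, M}.

{C, E, I, J, M}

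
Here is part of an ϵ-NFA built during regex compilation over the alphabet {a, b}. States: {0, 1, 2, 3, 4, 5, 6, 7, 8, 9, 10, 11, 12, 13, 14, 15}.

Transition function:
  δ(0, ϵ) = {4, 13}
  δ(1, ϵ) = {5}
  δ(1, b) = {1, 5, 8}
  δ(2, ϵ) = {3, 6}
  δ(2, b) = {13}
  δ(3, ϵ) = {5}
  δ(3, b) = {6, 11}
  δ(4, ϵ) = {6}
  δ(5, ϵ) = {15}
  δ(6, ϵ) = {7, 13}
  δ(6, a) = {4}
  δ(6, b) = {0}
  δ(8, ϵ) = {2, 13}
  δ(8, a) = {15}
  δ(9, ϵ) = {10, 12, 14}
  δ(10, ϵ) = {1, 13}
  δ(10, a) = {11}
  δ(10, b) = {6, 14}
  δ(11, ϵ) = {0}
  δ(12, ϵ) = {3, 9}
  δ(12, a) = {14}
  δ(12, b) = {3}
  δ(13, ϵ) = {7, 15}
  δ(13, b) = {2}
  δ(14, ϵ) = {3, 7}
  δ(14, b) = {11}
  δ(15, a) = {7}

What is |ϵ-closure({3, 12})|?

10

Start with {3, 12}.
From 3 via ϵ: add 5.
From 12 via ϵ: add 9.
From 5 via ϵ: add 15.
From 9 via ϵ: add 10, 14.
From 10 via ϵ: add 1, 13.
From 14 via ϵ: add 7.
ϵ-closure = {1, 3, 5, 7, 9, 10, 12, 13, 14, 15}, which has 10 states.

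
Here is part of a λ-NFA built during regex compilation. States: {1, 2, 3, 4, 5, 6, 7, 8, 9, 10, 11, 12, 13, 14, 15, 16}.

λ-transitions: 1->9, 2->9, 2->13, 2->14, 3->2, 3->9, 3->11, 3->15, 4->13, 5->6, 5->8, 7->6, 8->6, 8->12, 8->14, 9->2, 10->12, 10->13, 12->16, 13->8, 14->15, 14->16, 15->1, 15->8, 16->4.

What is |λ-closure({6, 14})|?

11

Start with {6, 14}.
From 14 via λ: add 15, 16.
From 15 via λ: add 1, 8.
From 16 via λ: add 4.
From 1 via λ: add 9.
From 4 via λ: add 13.
From 8 via λ: add 12.
From 9 via λ: add 2.
λ-closure = {1, 2, 4, 6, 8, 9, 12, 13, 14, 15, 16}, which has 11 states.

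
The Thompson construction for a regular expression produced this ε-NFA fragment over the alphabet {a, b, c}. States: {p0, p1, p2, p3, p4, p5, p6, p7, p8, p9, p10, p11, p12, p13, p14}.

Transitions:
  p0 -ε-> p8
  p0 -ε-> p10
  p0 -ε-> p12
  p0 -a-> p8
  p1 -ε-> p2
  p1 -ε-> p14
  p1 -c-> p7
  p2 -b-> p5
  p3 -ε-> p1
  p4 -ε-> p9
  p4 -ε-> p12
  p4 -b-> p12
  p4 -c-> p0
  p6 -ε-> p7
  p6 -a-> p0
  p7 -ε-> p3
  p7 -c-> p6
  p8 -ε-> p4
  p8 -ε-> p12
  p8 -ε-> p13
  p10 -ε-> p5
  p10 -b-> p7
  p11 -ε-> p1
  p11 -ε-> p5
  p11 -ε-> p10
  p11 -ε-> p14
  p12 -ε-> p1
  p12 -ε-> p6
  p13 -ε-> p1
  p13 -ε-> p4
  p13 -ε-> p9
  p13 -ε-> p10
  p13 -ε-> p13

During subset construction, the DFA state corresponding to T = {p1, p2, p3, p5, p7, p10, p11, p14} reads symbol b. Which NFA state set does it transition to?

p2 on b → {p5}.
p10 on b → {p7}.
No b-transition from p1, p3, p5, p7, p11, p14.
Union after reading b: {p5, p7}.
Now take the ε-closure:
From p7 via ε: add p3.
From p3 via ε: add p1.
From p1 via ε: add p2, p14.
No new states can be added; the closed set is {p1, p2, p3, p5, p7, p14}.

{p1, p2, p3, p5, p7, p14}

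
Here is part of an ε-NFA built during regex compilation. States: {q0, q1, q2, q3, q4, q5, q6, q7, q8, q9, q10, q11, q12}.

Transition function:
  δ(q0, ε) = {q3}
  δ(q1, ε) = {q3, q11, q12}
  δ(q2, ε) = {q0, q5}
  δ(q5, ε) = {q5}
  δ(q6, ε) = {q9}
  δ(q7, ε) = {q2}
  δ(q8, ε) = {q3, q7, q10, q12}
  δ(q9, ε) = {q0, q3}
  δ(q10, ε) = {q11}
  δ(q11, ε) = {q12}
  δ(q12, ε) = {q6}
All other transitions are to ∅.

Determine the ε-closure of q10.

{q0, q3, q6, q9, q10, q11, q12}

Start with {q10}.
From q10 via ε: add q11.
From q11 via ε: add q12.
From q12 via ε: add q6.
From q6 via ε: add q9.
From q9 via ε: add q0, q3.
No new states can be added; the closed set is {q0, q3, q6, q9, q10, q11, q12}.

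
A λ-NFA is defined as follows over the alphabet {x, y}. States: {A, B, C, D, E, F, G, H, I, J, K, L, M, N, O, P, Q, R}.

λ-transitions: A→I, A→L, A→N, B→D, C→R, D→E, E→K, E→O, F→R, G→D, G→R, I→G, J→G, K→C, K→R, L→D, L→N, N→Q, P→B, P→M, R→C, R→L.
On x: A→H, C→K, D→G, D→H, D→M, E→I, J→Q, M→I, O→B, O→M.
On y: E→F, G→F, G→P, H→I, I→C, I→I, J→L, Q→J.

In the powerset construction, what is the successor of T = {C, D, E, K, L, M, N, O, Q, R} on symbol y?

{C, D, E, F, G, J, K, L, N, O, Q, R}

E on y → {F}.
Q on y → {J}.
No y-transition from C, D, K, L, M, N, O, R.
Union after reading y: {F, J}.
Now take the λ-closure:
From F via λ: add R.
From J via λ: add G.
From G via λ: add D.
From R via λ: add C, L.
From D via λ: add E.
From L via λ: add N.
From E via λ: add K, O.
From N via λ: add Q.
No new states can be added; the closed set is {C, D, E, F, G, J, K, L, N, O, Q, R}.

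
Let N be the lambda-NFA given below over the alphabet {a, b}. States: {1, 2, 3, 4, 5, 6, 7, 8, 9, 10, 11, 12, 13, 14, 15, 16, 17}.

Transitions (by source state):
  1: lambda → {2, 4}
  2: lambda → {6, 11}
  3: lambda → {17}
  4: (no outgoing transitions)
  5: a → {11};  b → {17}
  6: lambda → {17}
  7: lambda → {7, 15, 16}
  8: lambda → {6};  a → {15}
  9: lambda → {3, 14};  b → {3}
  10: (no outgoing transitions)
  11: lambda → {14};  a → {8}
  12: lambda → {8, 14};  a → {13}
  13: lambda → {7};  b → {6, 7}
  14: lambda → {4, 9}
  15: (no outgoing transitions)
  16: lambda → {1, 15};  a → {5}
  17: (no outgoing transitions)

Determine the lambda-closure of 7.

Start with {7}.
From 7 via lambda: add 15, 16.
From 16 via lambda: add 1.
From 1 via lambda: add 2, 4.
From 2 via lambda: add 6, 11.
From 6 via lambda: add 17.
From 11 via lambda: add 14.
From 14 via lambda: add 9.
From 9 via lambda: add 3.
No new states can be added; the closed set is {1, 2, 3, 4, 6, 7, 9, 11, 14, 15, 16, 17}.

{1, 2, 3, 4, 6, 7, 9, 11, 14, 15, 16, 17}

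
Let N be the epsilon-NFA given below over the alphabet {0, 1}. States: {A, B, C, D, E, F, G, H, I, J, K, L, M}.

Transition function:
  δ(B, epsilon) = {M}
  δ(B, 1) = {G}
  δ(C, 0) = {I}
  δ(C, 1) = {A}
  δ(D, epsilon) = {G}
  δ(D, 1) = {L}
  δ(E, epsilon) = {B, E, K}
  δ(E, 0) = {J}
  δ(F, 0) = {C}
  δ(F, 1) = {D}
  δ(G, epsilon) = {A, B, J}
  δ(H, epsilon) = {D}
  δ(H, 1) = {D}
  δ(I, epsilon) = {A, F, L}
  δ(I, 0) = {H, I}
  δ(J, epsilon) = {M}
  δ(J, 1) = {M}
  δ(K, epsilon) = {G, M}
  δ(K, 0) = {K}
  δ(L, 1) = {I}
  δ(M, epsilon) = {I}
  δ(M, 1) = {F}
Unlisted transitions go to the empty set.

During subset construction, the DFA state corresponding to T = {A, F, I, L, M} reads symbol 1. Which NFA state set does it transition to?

{A, B, D, F, G, I, J, L, M}

F on 1 → {D}.
L on 1 → {I}.
M on 1 → {F}.
No 1-transition from A, I.
Union after reading 1: {D, F, I}.
Now take the epsilon-closure:
From D via epsilon: add G.
From I via epsilon: add A, L.
From G via epsilon: add B, J.
From B via epsilon: add M.
No new states can be added; the closed set is {A, B, D, F, G, I, J, L, M}.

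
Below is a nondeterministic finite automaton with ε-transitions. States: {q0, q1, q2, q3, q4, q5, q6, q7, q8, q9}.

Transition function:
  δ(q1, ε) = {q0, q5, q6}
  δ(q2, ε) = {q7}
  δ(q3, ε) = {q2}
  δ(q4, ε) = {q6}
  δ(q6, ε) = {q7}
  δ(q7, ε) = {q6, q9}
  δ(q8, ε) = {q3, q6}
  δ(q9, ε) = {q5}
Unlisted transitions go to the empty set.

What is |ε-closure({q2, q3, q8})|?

Start with {q2, q3, q8}.
From q2 via ε: add q7.
From q8 via ε: add q6.
From q7 via ε: add q9.
From q9 via ε: add q5.
ε-closure = {q2, q3, q5, q6, q7, q8, q9}, which has 7 states.

7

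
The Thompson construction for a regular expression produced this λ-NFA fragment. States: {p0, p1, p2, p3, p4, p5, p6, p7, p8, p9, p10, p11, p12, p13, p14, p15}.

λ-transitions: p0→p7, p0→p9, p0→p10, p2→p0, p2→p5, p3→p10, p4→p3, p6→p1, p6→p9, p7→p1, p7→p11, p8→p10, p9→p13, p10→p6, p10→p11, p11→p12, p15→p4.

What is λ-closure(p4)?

{p1, p3, p4, p6, p9, p10, p11, p12, p13}

Start with {p4}.
From p4 via λ: add p3.
From p3 via λ: add p10.
From p10 via λ: add p6, p11.
From p6 via λ: add p1, p9.
From p11 via λ: add p12.
From p9 via λ: add p13.
No new states can be added; the closed set is {p1, p3, p4, p6, p9, p10, p11, p12, p13}.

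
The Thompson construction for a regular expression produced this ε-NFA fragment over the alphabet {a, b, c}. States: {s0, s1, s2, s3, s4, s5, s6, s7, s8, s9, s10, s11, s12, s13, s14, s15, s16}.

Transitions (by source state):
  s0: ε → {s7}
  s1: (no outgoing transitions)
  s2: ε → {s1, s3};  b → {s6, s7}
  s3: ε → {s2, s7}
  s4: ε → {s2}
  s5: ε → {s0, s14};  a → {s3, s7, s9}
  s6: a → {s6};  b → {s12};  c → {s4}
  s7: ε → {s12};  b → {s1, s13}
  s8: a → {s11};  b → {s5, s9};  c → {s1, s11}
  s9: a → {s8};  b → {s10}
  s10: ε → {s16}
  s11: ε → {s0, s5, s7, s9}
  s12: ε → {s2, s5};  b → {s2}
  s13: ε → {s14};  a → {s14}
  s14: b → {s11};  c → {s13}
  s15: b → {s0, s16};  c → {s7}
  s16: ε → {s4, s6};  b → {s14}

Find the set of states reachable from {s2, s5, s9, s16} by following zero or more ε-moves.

Start with {s2, s5, s9, s16}.
From s2 via ε: add s1, s3.
From s5 via ε: add s0, s14.
From s16 via ε: add s4, s6.
From s0 via ε: add s7.
From s7 via ε: add s12.
No new states can be added; the closed set is {s0, s1, s2, s3, s4, s5, s6, s7, s9, s12, s14, s16}.

{s0, s1, s2, s3, s4, s5, s6, s7, s9, s12, s14, s16}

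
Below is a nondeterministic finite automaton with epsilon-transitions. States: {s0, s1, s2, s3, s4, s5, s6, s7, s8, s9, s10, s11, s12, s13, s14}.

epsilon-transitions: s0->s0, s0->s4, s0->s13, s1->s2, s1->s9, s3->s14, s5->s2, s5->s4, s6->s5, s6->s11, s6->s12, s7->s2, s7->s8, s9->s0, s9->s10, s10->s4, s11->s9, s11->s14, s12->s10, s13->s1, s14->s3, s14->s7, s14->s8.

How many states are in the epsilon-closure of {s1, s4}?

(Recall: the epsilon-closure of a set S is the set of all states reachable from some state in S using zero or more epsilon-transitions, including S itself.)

Start with {s1, s4}.
From s1 via epsilon: add s2, s9.
From s9 via epsilon: add s0, s10.
From s0 via epsilon: add s13.
epsilon-closure = {s0, s1, s2, s4, s9, s10, s13}, which has 7 states.

7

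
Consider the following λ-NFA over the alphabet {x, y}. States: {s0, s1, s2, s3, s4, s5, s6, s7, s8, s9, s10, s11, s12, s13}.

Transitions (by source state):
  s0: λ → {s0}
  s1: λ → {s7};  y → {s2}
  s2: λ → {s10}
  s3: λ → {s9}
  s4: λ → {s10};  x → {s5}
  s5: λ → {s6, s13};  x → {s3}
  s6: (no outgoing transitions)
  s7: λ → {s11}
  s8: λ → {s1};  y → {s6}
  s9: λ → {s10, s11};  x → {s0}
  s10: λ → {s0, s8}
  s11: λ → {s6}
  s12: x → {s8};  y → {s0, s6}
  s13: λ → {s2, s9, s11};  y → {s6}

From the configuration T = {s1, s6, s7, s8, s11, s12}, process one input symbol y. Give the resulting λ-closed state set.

s1 on y → {s2}.
s8 on y → {s6}.
s12 on y → {s0, s6}.
No y-transition from s6, s7, s11.
Union after reading y: {s0, s2, s6}.
Now take the λ-closure:
From s2 via λ: add s10.
From s10 via λ: add s8.
From s8 via λ: add s1.
From s1 via λ: add s7.
From s7 via λ: add s11.
No new states can be added; the closed set is {s0, s1, s2, s6, s7, s8, s10, s11}.

{s0, s1, s2, s6, s7, s8, s10, s11}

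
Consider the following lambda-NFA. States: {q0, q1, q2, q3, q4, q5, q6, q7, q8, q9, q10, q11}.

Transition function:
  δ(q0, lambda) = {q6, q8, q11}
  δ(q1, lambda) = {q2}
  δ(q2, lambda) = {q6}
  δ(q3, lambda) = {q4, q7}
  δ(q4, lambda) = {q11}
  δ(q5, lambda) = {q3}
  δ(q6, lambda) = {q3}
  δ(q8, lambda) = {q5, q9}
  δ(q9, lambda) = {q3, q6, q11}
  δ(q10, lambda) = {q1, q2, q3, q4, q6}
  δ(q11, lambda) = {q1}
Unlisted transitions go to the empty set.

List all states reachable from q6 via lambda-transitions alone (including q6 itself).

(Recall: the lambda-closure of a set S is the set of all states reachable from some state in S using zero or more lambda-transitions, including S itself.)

Start with {q6}.
From q6 via lambda: add q3.
From q3 via lambda: add q4, q7.
From q4 via lambda: add q11.
From q11 via lambda: add q1.
From q1 via lambda: add q2.
No new states can be added; the closed set is {q1, q2, q3, q4, q6, q7, q11}.

{q1, q2, q3, q4, q6, q7, q11}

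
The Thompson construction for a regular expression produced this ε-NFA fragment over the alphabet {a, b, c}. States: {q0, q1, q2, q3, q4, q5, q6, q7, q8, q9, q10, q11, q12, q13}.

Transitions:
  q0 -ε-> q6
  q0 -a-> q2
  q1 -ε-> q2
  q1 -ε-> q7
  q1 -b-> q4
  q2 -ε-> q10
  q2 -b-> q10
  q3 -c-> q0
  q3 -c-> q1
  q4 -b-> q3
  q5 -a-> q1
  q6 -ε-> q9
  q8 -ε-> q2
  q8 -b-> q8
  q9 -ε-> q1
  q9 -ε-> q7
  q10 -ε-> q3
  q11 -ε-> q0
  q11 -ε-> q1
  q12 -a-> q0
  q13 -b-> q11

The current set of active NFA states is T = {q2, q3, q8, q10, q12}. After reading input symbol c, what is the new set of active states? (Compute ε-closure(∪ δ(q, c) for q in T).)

q3 on c → {q0, q1}.
No c-transition from q2, q8, q10, q12.
Union after reading c: {q0, q1}.
Now take the ε-closure:
From q0 via ε: add q6.
From q1 via ε: add q2, q7.
From q2 via ε: add q10.
From q6 via ε: add q9.
From q10 via ε: add q3.
No new states can be added; the closed set is {q0, q1, q2, q3, q6, q7, q9, q10}.

{q0, q1, q2, q3, q6, q7, q9, q10}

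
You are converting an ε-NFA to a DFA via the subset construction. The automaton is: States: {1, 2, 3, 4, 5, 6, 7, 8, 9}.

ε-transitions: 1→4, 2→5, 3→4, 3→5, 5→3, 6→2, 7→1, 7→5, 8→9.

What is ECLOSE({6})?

Start with {6}.
From 6 via ε: add 2.
From 2 via ε: add 5.
From 5 via ε: add 3.
From 3 via ε: add 4.
No new states can be added; the closed set is {2, 3, 4, 5, 6}.

{2, 3, 4, 5, 6}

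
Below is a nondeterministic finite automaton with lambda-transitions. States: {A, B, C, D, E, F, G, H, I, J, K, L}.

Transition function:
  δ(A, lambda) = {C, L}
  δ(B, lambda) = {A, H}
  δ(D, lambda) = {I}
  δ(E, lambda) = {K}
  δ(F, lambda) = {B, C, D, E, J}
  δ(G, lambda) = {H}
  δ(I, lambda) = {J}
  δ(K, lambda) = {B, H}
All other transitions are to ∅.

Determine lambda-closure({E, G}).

Start with {E, G}.
From E via lambda: add K.
From G via lambda: add H.
From K via lambda: add B.
From B via lambda: add A.
From A via lambda: add C, L.
No new states can be added; the closed set is {A, B, C, E, G, H, K, L}.

{A, B, C, E, G, H, K, L}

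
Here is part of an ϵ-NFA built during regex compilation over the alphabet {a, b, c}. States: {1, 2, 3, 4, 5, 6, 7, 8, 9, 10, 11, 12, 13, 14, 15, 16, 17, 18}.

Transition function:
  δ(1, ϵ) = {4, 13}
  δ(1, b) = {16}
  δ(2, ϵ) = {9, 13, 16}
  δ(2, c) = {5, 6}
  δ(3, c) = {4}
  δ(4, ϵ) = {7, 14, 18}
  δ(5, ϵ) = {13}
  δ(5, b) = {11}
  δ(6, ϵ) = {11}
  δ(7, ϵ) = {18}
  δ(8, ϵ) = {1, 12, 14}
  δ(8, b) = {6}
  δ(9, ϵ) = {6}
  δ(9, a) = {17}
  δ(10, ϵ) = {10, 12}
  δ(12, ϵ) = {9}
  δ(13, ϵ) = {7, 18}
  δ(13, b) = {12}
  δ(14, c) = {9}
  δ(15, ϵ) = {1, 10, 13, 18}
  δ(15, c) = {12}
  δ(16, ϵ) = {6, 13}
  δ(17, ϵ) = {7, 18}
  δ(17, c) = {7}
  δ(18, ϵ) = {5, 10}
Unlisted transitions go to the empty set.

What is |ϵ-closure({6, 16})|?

10

Start with {6, 16}.
From 6 via ϵ: add 11.
From 16 via ϵ: add 13.
From 13 via ϵ: add 7, 18.
From 18 via ϵ: add 5, 10.
From 10 via ϵ: add 12.
From 12 via ϵ: add 9.
ϵ-closure = {5, 6, 7, 9, 10, 11, 12, 13, 16, 18}, which has 10 states.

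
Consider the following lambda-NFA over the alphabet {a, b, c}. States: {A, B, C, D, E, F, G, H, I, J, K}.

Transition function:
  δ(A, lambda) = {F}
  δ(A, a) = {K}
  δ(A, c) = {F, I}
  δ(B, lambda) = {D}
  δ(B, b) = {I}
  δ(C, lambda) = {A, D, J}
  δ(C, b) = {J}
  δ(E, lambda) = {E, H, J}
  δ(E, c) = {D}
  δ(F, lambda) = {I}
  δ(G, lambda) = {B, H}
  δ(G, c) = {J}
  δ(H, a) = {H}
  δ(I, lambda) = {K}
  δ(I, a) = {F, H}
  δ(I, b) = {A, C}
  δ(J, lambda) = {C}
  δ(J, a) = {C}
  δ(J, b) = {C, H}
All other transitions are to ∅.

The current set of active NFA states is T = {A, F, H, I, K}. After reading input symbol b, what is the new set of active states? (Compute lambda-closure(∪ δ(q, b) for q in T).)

{A, C, D, F, I, J, K}

I on b → {A, C}.
No b-transition from A, F, H, K.
Union after reading b: {A, C}.
Now take the lambda-closure:
From A via lambda: add F.
From C via lambda: add D, J.
From F via lambda: add I.
From I via lambda: add K.
No new states can be added; the closed set is {A, C, D, F, I, J, K}.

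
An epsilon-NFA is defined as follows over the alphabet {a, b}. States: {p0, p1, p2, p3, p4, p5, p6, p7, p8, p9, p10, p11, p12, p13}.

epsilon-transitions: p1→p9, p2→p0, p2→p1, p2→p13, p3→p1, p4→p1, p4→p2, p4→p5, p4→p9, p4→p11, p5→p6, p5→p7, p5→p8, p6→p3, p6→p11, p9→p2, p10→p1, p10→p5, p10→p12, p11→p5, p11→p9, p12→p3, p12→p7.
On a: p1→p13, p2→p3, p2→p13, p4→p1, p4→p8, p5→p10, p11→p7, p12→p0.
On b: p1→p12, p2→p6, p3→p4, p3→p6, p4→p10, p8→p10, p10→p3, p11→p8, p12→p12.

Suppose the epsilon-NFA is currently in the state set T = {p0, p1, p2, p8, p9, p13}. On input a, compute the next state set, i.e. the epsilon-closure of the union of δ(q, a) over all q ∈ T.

p1 on a → {p13}.
p2 on a → {p3, p13}.
No a-transition from p0, p8, p9, p13.
Union after reading a: {p3, p13}.
Now take the epsilon-closure:
From p3 via epsilon: add p1.
From p1 via epsilon: add p9.
From p9 via epsilon: add p2.
From p2 via epsilon: add p0.
No new states can be added; the closed set is {p0, p1, p2, p3, p9, p13}.

{p0, p1, p2, p3, p9, p13}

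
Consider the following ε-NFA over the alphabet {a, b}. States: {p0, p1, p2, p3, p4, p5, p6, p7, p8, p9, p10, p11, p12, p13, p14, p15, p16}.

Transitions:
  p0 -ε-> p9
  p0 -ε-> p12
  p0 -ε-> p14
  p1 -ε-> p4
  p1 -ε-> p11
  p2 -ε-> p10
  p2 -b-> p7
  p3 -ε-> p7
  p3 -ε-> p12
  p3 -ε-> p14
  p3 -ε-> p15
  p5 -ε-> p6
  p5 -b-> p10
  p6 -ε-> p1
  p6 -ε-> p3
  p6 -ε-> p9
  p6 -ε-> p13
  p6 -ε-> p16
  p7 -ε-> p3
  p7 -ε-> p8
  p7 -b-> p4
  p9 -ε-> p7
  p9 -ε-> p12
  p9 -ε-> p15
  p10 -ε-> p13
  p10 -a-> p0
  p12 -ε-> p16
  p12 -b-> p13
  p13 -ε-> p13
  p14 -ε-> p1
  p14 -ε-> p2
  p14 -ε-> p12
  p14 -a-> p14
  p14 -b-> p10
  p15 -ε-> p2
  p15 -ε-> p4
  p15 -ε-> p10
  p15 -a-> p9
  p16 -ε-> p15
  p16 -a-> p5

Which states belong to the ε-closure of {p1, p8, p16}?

{p1, p2, p4, p8, p10, p11, p13, p15, p16}

Start with {p1, p8, p16}.
From p1 via ε: add p4, p11.
From p16 via ε: add p15.
From p15 via ε: add p2, p10.
From p10 via ε: add p13.
No new states can be added; the closed set is {p1, p2, p4, p8, p10, p11, p13, p15, p16}.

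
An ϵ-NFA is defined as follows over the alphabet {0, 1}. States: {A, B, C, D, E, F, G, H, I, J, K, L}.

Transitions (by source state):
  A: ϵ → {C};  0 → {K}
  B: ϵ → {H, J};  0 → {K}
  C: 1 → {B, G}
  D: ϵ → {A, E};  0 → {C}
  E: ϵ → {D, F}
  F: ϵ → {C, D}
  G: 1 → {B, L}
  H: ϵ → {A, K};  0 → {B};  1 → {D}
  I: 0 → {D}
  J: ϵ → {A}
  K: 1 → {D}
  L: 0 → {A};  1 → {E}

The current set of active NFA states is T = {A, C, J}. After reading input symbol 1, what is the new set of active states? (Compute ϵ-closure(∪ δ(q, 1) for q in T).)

C on 1 → {B, G}.
No 1-transition from A, J.
Union after reading 1: {B, G}.
Now take the ϵ-closure:
From B via ϵ: add H, J.
From H via ϵ: add A, K.
From A via ϵ: add C.
No new states can be added; the closed set is {A, B, C, G, H, J, K}.

{A, B, C, G, H, J, K}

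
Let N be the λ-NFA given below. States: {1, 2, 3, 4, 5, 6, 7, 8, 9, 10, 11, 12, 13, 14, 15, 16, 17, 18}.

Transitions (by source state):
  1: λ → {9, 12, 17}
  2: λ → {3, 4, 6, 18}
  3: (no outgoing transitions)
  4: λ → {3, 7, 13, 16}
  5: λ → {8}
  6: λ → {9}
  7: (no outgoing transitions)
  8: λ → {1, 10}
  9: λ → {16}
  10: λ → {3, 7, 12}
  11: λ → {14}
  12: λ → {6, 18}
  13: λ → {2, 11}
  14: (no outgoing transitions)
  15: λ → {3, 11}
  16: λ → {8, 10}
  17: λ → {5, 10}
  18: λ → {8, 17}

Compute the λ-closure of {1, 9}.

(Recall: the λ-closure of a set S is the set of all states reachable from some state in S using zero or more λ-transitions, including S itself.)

{1, 3, 5, 6, 7, 8, 9, 10, 12, 16, 17, 18}

Start with {1, 9}.
From 1 via λ: add 12, 17.
From 9 via λ: add 16.
From 12 via λ: add 6, 18.
From 16 via λ: add 8, 10.
From 17 via λ: add 5.
From 10 via λ: add 3, 7.
No new states can be added; the closed set is {1, 3, 5, 6, 7, 8, 9, 10, 12, 16, 17, 18}.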